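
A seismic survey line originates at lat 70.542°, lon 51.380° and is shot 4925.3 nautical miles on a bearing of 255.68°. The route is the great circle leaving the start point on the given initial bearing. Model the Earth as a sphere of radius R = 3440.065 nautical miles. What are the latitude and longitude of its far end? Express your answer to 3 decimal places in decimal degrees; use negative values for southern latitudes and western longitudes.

δ = 4925.3/3440.065 = 1.431746 rad (82.0330°).
With φ₁ = 70.542° = 1.231190 rad and θ = 255.68° = 4.462458 rad:
sin φ₂ = sin φ₁ cos δ + cos φ₁ sin δ cos θ = (0.942886)(0.138602) + (0.333116)(0.990348)(-0.247337) = 0.049090
φ₂ = asin(0.049090) = 0.049109 rad = 2.814°.
Δλ = atan2( sin θ sin δ cos φ₁ , cos δ − sin φ₁ sin φ₂ ) = atan2(-0.319650, 0.092317) = -1.289642 rad = -73.891°.
λ₂ = λ₁ + Δλ = -22.511°.

latitude 2.814°, longitude -22.511°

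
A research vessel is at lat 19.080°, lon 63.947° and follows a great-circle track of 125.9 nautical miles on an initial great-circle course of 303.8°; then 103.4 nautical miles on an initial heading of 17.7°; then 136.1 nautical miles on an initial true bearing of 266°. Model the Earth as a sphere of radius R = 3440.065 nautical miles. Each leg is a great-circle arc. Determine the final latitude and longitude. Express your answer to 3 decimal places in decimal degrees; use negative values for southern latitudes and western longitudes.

Apply the spherical direct solution leg by leg, carrying full precision between legs.
Leg 1: from (19.080°, 63.947°), δ = 125.9/3440.065 = 0.036598 rad, θ = 303.8° → φ = 20.237°, λ = 62.090°.
Leg 2: from (20.237°, 62.090°), δ = 103.4/3440.065 = 0.030058 rad, θ = 17.7° → φ = 21.877°, λ = 62.654°.
Leg 3: from (21.877°, 62.654°), δ = 136.1/3440.065 = 0.039563 rad, θ = 266° → φ = 21.701°, λ = 60.220°.

latitude 21.701°, longitude 60.220°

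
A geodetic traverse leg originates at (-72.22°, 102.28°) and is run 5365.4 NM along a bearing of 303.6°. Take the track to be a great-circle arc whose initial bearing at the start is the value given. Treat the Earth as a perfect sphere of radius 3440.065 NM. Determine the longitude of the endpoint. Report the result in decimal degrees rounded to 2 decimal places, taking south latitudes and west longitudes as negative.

longitude 44.77°

Central angle δ = d/R = 1.559680 rad.
With φ₁ = -72.22° = -1.260477 rad and θ = 303.6° = 5.298820 rad:
Applying the spherical law of cosines for sides, sin φ₂ = sin φ₁ cos δ + cos φ₁ sin δ cos θ = 0.158390, so φ₂ = 9.11°.
For the longitude increment, Δλ = atan2( sin θ sin δ cos φ₁, cos δ − sin φ₁ sin φ₂ ) = atan2(-0.254328, 0.161940) = -57.51°.
Hence λ₂ = 102.28° + -57.51° = 44.77°.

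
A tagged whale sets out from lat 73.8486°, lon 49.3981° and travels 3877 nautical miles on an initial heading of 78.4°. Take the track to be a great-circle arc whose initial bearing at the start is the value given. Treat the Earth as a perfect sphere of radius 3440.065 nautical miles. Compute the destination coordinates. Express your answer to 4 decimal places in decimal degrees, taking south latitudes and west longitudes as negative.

Angular distance δ = d/R = 3877 / 3440.065 = 1.127014 rad.
Converting: φ₁ = 1.288901 rad, θ = 1.368338 rad.
Applying the spherical law of cosines for sides, sin φ₂ = sin φ₁ cos δ + cos φ₁ sin δ cos θ = 0.462929, so φ₂ = 27.5763°.
Then Δλ = atan2(0.246099, -0.015298) = 1.632880 rad, from sin θ sin δ cos φ₁ over cos δ − sin φ₁ sin φ₂.
λ₂ = 49.3981° + 93.5571° = 142.9552°.

latitude 27.5763°, longitude 142.9552°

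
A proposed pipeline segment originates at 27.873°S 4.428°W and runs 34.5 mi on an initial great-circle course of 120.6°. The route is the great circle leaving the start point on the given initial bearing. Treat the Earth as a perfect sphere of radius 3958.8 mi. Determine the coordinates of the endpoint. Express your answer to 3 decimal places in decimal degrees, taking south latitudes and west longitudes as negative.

latitude -28.126°, longitude -3.941°

The arc subtends δ = 34.5/3958.8 = 0.008715 rad at the centre.
Converting: φ₁ = -0.486476 rad, θ = 2.104867 rad.
Applying the spherical law of cosines for sides, sin φ₂ = sin φ₁ cos δ + cos φ₁ sin δ cos θ = -0.471417, so φ₂ = -28.126°.
Δλ = atan2( sin θ sin δ cos φ₁ , cos δ − sin φ₁ sin φ₂ ) = atan2(0.006631, 0.779568) = 0.008506 rad = 0.487°.
λ₂ = λ₁ + Δλ = -3.941°.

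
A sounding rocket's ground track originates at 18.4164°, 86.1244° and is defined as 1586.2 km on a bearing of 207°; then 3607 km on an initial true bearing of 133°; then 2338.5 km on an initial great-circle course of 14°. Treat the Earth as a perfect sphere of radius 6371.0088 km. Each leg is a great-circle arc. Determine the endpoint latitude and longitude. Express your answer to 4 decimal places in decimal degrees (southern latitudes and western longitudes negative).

latitude 4.0954°, longitude 108.7945°

Apply the spherical direct solution leg by leg, carrying full precision between legs.
Leg 1: from (18.4164°, 86.1244°), δ = 1586.2/6371.0088 = 0.248972 rad, θ = 207° → φ = 5.6167°, λ = 79.6704°.
Leg 2: from (5.6167°, 79.6704°), δ = 3607/6371.0088 = 0.566158 rad, θ = 133° → φ = -16.3475°, λ = 103.8012°.
Leg 3: from (-16.3475°, 103.8012°), δ = 2338.5/6371.0088 = 0.367053 rad, θ = 14° → φ = 4.0954°, λ = 108.7945°.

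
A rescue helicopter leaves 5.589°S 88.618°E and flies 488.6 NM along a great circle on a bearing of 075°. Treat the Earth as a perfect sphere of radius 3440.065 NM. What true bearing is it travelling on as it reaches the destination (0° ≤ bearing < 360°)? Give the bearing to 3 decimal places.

final bearing 74.379°

Central angle δ = d/R = 0.142032 rad.
With φ₁ = -5.589° = -0.097546 rad and θ = 75° = 1.308997 rad:
Applying the spherical law of cosines for sides, sin φ₂ = sin φ₁ cos δ + cos φ₁ sin δ cos θ = -0.059948, so φ₂ = -3.437°.
Δλ = atan2( sin θ sin δ cos φ₁ , cos δ − sin φ₁ sin φ₂ ) = atan2(0.136082, 0.984092) = 0.137410 rad = 7.873°.
Hence λ₂ = 88.618° + 7.873° = 96.491°.
The forward bearing on arrival equals the back-azimuth from the destination plus 180°.
Back-azimuth from P₂ (-3.437°, 96.491°) to P₁ (-5.589°, 88.618°), with Δλ' = λ₁ − λ₂ = -7.873°: atan2( sin Δλ' cos φ₁ , cos φ₂ sin φ₁ − sin φ₂ cos φ₁ cos Δλ' ) = 254.379°.
Final bearing = (254.379° + 180°) mod 360° = 74.379°.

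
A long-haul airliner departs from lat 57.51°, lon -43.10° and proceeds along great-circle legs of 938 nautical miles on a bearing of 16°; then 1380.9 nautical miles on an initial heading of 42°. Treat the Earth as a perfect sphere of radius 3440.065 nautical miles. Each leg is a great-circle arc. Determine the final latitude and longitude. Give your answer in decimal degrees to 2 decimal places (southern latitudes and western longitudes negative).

latitude 74.84°, longitude 59.24°

Apply the spherical direct solution leg by leg, carrying full precision between legs.
Leg 1: from (57.51°, -43.10°), δ = 938/3440.065 = 0.272669 rad, θ = 16° → φ = 72.06°, λ = -29.16°.
Leg 2: from (72.06°, -29.16°), δ = 1380.9/3440.065 = 0.401417 rad, θ = 42° → φ = 74.84°, λ = 59.24°.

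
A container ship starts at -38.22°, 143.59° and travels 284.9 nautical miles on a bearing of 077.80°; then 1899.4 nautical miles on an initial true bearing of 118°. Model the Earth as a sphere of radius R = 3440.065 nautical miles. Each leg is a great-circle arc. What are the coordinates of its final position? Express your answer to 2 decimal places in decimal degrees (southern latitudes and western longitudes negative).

Apply the spherical direct solution leg by leg, carrying full precision between legs.
Leg 1: from (-38.22°, 143.59°), δ = 284.9/3440.065 = 0.082818 rad, θ = 77.8° → φ = -37.07°, λ = 149.41°.
Leg 2: from (-37.07°, 149.41°), δ = 1899.4/3440.065 = 0.552141 rad, θ = 118° → φ = -45.21°, λ = -169.49°.

latitude -45.21°, longitude -169.49°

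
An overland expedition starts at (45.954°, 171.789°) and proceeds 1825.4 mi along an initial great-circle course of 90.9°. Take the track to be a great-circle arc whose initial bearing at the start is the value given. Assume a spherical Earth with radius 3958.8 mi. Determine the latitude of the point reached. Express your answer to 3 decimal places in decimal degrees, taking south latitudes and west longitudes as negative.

The arc subtends δ = 1825.4/3958.8 = 0.461099 rad at the centre.
Converting: φ₁ = 0.802049 rad, θ = 1.586504 rad.
Destination latitude: φ₂ = arcsin( sin φ₁ cos δ + cos φ₁ sin δ cos θ ) = arcsin(0.638856) = 39.707°.
Δλ = atan2( sin θ sin δ cos φ₁ , cos δ − sin φ₁ sin φ₂ ) = atan2(0.309295, 0.436366) = 0.616606 rad = 35.329°.
λ₂ = 171.789° + 35.329° = 207.118°, normalized to (−180°, 180°] → -152.882°.

latitude 39.707°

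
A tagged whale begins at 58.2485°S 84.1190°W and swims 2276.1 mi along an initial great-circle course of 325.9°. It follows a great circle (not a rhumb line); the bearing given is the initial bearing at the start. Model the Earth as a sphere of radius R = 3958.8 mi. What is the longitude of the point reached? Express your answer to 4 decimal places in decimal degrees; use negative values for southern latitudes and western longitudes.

longitude -104.4109°

The arc subtends δ = 2276.1/3958.8 = 0.574947 rad at the centre.
Converting: φ₁ = -1.016628 rad, θ = 5.688028 rad.
Applying the spherical law of cosines for sides, sin φ₂ = sin φ₁ cos δ + cos φ₁ sin δ cos θ = -0.476663, so φ₂ = -28.4677°.
For the longitude increment, Δλ = atan2( sin θ sin δ cos φ₁, cos δ − sin φ₁ sin φ₂ ) = atan2(-0.160434, 0.433897) = -20.2919°.
λ₂ = λ₁ + Δλ = -104.4109°.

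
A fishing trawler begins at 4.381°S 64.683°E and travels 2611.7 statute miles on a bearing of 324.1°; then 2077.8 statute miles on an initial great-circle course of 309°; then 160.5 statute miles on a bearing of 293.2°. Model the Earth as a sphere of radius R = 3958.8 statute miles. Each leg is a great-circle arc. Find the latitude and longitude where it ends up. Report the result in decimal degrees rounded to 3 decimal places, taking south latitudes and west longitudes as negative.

latitude 42.191°, longitude 7.054°

Apply the spherical direct solution leg by leg, carrying full precision between legs.
Leg 1: from (-4.381°, 64.683°), δ = 2611.7/3958.8 = 0.659720 rad, θ = 324.1° → φ = 25.764°, λ = 41.164°.
Leg 2: from (25.764°, 41.164°), δ = 2077.8/3958.8 = 0.524856 rad, θ = 309° → φ = 41.311°, λ = 9.936°.
Leg 3: from (41.311°, 9.936°), δ = 160.5/3958.8 = 0.040543 rad, θ = 293.2° → φ = 42.191°, λ = 7.054°.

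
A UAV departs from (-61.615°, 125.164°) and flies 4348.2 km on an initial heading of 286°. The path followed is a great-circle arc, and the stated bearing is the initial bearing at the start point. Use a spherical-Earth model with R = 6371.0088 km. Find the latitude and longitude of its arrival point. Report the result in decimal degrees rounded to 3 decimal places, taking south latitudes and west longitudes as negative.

latitude -36.874°, longitude 75.883°

Angular distance δ = d/R = 4348.2 / 6371.0088 = 0.682498 rad.
With φ₁ = -61.615° = -1.075385 rad and θ = 286° = 4.991642 rad:
Destination latitude: φ₂ = arcsin( sin φ₁ cos δ + cos φ₁ sin δ cos θ ) = arcsin(-0.600055) = -36.874°.
For the longitude increment, Δλ = atan2( sin θ sin δ cos φ₁, cos δ − sin φ₁ sin φ₂ ) = atan2(-0.288231, 0.248088) = -49.281°.
Hence λ₂ = 125.164° + -49.281° = 75.883°.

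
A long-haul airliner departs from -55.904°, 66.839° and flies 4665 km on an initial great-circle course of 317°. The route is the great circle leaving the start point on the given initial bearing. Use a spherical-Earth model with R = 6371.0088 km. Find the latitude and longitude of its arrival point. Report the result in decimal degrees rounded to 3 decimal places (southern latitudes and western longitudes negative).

Angular distance δ = d/R = 4665 / 6371.0088 = 0.732223 rad.
Start latitude φ₁ = -0.975709 rad; initial bearing θ = 5.532694 rad.
Destination latitude: φ₂ = arcsin( sin φ₁ cos δ + cos φ₁ sin δ cos θ ) = arcsin(-0.341766) = -19.984°.
For the longitude increment, Δλ = atan2( sin θ sin δ cos φ₁, cos δ − sin φ₁ sin φ₂ ) = atan2(-0.255587, 0.460674) = -29.022°.
λ₂ = 66.839° + -29.022° = 37.817°.

latitude -19.984°, longitude 37.817°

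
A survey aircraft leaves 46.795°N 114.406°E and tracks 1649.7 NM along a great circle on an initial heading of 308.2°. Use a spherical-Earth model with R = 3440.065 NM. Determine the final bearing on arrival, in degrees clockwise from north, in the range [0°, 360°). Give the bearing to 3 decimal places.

Central angle δ = d/R = 0.479555 rad.
With φ₁ = 46.795° = 0.816727 rad and θ = 308.2° = 5.379105 rad:
Destination latitude: φ₂ = arcsin( sin φ₁ cos δ + cos φ₁ sin δ cos θ ) = arcsin(0.842024) = 57.354°.
Then Δλ = atan2(-0.248228, 0.273442) = -0.737102 rad, from sin θ sin δ cos φ₁ over cos δ − sin φ₁ sin φ₂.
λ₂ = λ₁ + Δλ = 72.173°.
The forward bearing on arrival equals the back-azimuth from the destination plus 180°.
Back-azimuth from P₂ (57.354°, 72.173°) to P₁ (46.795°, 114.406°), with Δλ' = λ₁ − λ₂ = 42.233°: atan2( sin Δλ' cos φ₁ , cos φ₂ sin φ₁ − sin φ₂ cos φ₁ cos Δλ' ) = 94.179°.
Final bearing = (94.179° + 180°) mod 360° = 274.179°.

final bearing 274.179°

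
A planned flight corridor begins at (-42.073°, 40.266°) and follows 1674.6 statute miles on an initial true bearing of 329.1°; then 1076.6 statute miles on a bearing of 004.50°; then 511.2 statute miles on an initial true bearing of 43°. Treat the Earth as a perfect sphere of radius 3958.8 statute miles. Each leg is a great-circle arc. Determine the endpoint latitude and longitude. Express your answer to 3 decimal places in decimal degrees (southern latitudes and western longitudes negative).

latitude 0.500°, longitude 33.513°

Apply the spherical direct solution leg by leg, carrying full precision between legs.
Leg 1: from (-42.073°, 40.266°), δ = 1674.6/3958.8 = 0.423007 rad, θ = 329.1° → φ = -20.460°, λ = 27.263°.
Leg 2: from (-20.460°, 27.263°), δ = 1076.6/3958.8 = 0.271951 rad, θ = 4.5° → φ = -4.923°, λ = 28.475°.
Leg 3: from (-4.923°, 28.475°), δ = 511.2/3958.8 = 0.129130 rad, θ = 43° → φ = 0.500°, λ = 33.513°.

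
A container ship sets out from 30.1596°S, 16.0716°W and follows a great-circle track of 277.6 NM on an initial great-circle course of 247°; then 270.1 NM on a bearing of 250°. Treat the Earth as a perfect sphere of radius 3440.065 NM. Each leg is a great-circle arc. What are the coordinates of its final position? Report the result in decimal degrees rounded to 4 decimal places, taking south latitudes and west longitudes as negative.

Apply the spherical direct solution leg by leg, carrying full precision between legs.
Leg 1: from (-30.1596°, -16.0716°), δ = 277.6/3440.065 = 0.080696 rad, θ = 247° → φ = -31.8710°, λ = -21.0841°.
Leg 2: from (-31.8710°, -21.0841°), δ = 270.1/3440.065 = 0.078516 rad, θ = 250° → φ = -33.3096°, λ = -26.1438°.

latitude -33.3096°, longitude -26.1438°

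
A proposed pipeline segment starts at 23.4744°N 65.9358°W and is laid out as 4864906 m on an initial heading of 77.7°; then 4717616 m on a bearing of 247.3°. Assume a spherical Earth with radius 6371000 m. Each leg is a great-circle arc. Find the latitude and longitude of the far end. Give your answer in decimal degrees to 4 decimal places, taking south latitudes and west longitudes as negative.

latitude 4.3706°, longitude -56.3490°

Apply the spherical direct solution leg by leg, carrying full precision between legs.
Leg 1: from (23.4744°, -65.9358°), δ = 4864906/6371000 = 0.763602 rad, θ = 77.7° → φ = 25.0156°, λ = -17.7255°.
Leg 2: from (25.0156°, -17.7255°), δ = 4717616/6371000 = 0.740483 rad, θ = 247.3° → φ = 4.3706°, λ = -56.3490°.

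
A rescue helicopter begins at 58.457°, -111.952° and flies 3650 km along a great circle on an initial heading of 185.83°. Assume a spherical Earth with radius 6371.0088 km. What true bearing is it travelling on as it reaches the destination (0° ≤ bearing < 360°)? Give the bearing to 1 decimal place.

final bearing 183.4°

Central angle δ = d/R = 0.572908 rad.
Converting: φ₁ = 1.020267 rad, θ = 3.243345 rad.
Destination latitude: φ₂ = arcsin( sin φ₁ cos δ + cos φ₁ sin δ cos θ ) = arcsin(0.434053) = 25.725°.
Δλ = atan2( sin θ sin δ cos φ₁ , cos δ − sin φ₁ sin φ₂ ) = atan2(-0.028805, 0.470408) = -0.061159 rad = -3.504°.
λ₂ = λ₁ + Δλ = -115.456°.
The forward bearing on arrival equals the back-azimuth from the destination plus 180°.
Back-azimuth from P₂ (25.7°, -115.5°) to P₁ (58.5°, -112.0°), with Δλ' = λ₁ − λ₂ = 3.5°: atan2( sin Δλ' cos φ₁ , cos φ₂ sin φ₁ − sin φ₂ cos φ₁ cos Δλ' ) = 3.4°.
Final bearing = (3.4° + 180°) mod 360° = 183.4°.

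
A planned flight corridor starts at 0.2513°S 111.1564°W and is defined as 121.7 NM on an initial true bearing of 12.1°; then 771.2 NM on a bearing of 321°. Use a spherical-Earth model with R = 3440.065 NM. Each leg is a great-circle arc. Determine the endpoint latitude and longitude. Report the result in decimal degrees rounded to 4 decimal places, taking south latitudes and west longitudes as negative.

Apply the spherical direct solution leg by leg, carrying full precision between legs.
Leg 1: from (-0.2513°, -111.1564°), δ = 121.7/3440.065 = 0.035377 rad, θ = 12.1° → φ = 1.7306°, λ = -110.7314°.
Leg 2: from (1.7306°, -110.7314°), δ = 771.2/3440.065 = 0.224182 rad, θ = 321° → φ = 11.6617°, λ = -118.9443°.

latitude 11.6617°, longitude -118.9443°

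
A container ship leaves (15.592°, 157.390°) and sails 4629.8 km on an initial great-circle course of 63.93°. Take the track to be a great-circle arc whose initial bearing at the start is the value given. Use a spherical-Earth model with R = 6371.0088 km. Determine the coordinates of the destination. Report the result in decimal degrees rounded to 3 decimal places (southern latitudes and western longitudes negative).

Central angle δ = d/R = 0.726698 rad.
Converting: φ₁ = 0.272132 rad, θ = 1.115789 rad.
sin φ₂ = sin φ₁ cos δ + cos φ₁ sin δ cos θ = (0.268785)(0.747372) + (0.963200)(0.664406)(0.439469) = 0.482123
φ₂ = asin(0.482123) = 0.503077 rad = 28.824°.
For the longitude increment, Δλ = atan2( sin θ sin δ cos φ₁, cos δ − sin φ₁ sin φ₂ ) = atan2(0.574845, 0.617785) = 42.938°.
λ₂ = 157.390° + 42.938° = 200.328°, normalized to (−180°, 180°] → -159.672°.

latitude 28.824°, longitude -159.672°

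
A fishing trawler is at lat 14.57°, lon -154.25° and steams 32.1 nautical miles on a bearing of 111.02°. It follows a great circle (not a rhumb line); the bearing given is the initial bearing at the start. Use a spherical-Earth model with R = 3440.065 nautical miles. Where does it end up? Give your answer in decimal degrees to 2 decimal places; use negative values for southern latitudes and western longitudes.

Central angle δ = d/R = 0.009331 rad.
Converting: φ₁ = 0.254294 rad, θ = 1.937665 rad.
sin φ₂ = sin φ₁ cos δ + cos φ₁ sin δ cos θ = (0.251563)(0.999956) + (0.967841)(0.009331)(-0.358694) = 0.248312
φ₂ = asin(0.248312) = 0.250938 rad = 14.38°.
Then Δλ = atan2(0.008430, 0.937490) = 0.008992 rad, from sin θ sin δ cos φ₁ over cos δ − sin φ₁ sin φ₂.
Hence λ₂ = -154.25° + 0.52° = -153.73°.

latitude 14.38°, longitude -153.73°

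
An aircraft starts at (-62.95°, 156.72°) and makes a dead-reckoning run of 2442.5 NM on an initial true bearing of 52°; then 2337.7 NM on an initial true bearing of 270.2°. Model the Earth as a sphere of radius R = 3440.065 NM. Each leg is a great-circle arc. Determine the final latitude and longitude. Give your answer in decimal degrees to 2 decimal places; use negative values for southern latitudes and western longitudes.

latitude -22.43°, longitude 150.07°

Apply the spherical direct solution leg by leg, carrying full precision between legs.
Leg 1: from (-62.95°, 156.72°), δ = 2442.5/3440.065 = 0.710016 rad, θ = 52° → φ = -29.53°, λ = -167.10°.
Leg 2: from (-29.53°, -167.10°), δ = 2337.7/3440.065 = 0.679551 rad, θ = 270.2° → φ = -22.43°, λ = 150.07°.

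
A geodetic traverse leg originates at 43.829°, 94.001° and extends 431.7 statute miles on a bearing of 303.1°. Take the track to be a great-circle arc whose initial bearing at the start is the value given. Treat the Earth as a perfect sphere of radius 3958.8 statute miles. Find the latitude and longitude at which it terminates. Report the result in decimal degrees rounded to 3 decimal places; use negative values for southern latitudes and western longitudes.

latitude 46.993°, longitude 86.320°

The arc subtends δ = 431.7/3958.8 = 0.109048 rad at the centre.
With φ₁ = 43.829° = 0.764960 rad and θ = 303.1° = 5.290093 rad:
Destination latitude: φ₂ = arcsin( sin φ₁ cos δ + cos φ₁ sin δ cos θ ) = arcsin(0.731271) = 46.993°.
For the longitude increment, Δλ = atan2( sin θ sin δ cos φ₁, cos δ − sin φ₁ sin φ₂ ) = atan2(-0.065771, 0.487649) = -7.681°.
λ₂ = λ₁ + Δλ = 86.320°.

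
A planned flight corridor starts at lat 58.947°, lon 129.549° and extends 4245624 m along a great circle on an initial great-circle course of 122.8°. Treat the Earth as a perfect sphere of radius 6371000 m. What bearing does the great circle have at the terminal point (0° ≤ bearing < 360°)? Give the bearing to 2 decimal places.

final bearing 149.94°

δ = 4245624/6371000 = 0.666398 rad (38.1818°).
With φ₁ = 58.947° = 1.028819 rad and θ = 122.8° = 2.143264 rad:
Destination latitude: φ₂ = arcsin( sin φ₁ cos δ + cos φ₁ sin δ cos θ ) = arcsin(0.500672) = 30.044°.
Δλ = atan2( sin θ sin δ cos φ₁ , cos δ − sin φ₁ sin φ₂ ) = atan2(0.268028, 0.357132) = 0.643821 rad = 36.888°.
λ₂ = λ₁ + Δλ = 166.437°.
The forward bearing on arrival equals the back-azimuth from the destination plus 180°.
Back-azimuth from P₂ (30.04°, 166.44°) to P₁ (58.95°, 129.55°), with Δλ' = λ₁ − λ₂ = -36.89°: atan2( sin Δλ' cos φ₁ , cos φ₂ sin φ₁ − sin φ₂ cos φ₁ cos Δλ' ) = 329.94°.
Final bearing = (329.94° + 180°) mod 360° = 149.94°.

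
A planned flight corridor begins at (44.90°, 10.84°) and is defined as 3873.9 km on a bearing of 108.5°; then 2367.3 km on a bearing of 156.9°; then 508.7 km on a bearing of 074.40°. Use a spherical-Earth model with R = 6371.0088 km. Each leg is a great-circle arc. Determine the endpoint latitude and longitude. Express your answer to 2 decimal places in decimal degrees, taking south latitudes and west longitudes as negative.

latitude 8.22°, longitude 60.91°

Apply the spherical direct solution leg by leg, carrying full precision between legs.
Leg 1: from (44.90°, 10.84°), δ = 3873.9/6371.0088 = 0.608051 rad, θ = 108.5° → φ = 26.80°, λ = 48.21°.
Leg 2: from (26.80°, 48.21°), δ = 2367.3/6371.0088 = 0.371574 rad, θ = 156.9° → φ = 7.01°, λ = 56.46°.
Leg 3: from (7.01°, 56.46°), δ = 508.7/6371.0088 = 0.079846 rad, θ = 74.4° → φ = 8.22°, λ = 60.91°.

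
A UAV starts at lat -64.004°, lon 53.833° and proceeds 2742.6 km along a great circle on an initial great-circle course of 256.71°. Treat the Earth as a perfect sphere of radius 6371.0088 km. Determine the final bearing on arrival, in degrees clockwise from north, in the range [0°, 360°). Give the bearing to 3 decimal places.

The arc subtends δ = 2742.6/6371.0088 = 0.430481 rad at the centre.
Start latitude φ₁ = -1.117081 rad; initial bearing θ = 4.480435 rad.
Destination latitude: φ₂ = arcsin( sin φ₁ cos δ + cos φ₁ sin δ cos θ ) = arcsin(-0.858868) = -59.190°.
For the longitude increment, Δλ = atan2( sin θ sin δ cos φ₁, cos δ − sin φ₁ sin φ₂ ) = atan2(-0.178011, 0.136794) = -52.459°.
λ₂ = 53.833° + -52.459° = 1.374°.
The forward bearing on arrival equals the back-azimuth from the destination plus 180°.
Back-azimuth from P₂ (-59.190°, 1.374°) to P₁ (-64.004°, 53.833°), with Δλ' = λ₁ − λ₂ = 52.459°: atan2( sin Δλ' cos φ₁ , cos φ₂ sin φ₁ − sin φ₂ cos φ₁ cos Δλ' ) = 123.610°.
Final bearing = (123.610° + 180°) mod 360° = 303.610°.

final bearing 303.610°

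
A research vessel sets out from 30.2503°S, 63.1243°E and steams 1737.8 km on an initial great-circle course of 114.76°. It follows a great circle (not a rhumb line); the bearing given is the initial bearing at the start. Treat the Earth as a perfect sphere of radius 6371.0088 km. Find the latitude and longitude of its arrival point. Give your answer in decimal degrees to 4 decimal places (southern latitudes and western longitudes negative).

Angular distance δ = d/R = 1737.8 / 6371.0088 = 0.272767 rad.
Converting: φ₁ = -0.527967 rad, θ = 2.002940 rad.
sin φ₂ = sin φ₁ cos δ + cos φ₁ sin δ cos θ = (-0.503779)(0.963029) + (0.863833)(0.269397)(-0.418818) = -0.582618
φ₂ = asin(-0.582618) = -0.621947 rad = -35.6349°.
Δλ = atan2( sin θ sin δ cos φ₁ , cos δ − sin φ₁ sin φ₂ ) = atan2(0.211321, 0.669519) = 0.305734 rad = 17.5173°.
λ₂ = λ₁ + Δλ = 80.6416°.

latitude -35.6349°, longitude 80.6416°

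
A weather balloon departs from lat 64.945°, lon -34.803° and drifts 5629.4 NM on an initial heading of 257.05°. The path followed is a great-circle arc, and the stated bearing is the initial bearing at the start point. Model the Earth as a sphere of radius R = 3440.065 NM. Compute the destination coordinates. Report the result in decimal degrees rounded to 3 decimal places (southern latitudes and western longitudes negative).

latitude -8.865°, longitude -114.613°

The arc subtends δ = 5629.4/3440.065 = 1.636423 rad at the centre.
With φ₁ = 64.945° = 1.133504 rad and θ = 257.05° = 4.486369 rad:
Destination latitude: φ₂ = arcsin( sin φ₁ cos δ + cos φ₁ sin δ cos θ ) = arcsin(-0.154108) = -8.865°.
Δλ = atan2( sin θ sin δ cos φ₁ , cos δ − sin φ₁ sin φ₂ ) = atan2(-0.411829, 0.074027) = -1.392943 rad = -79.810°.
λ₂ = λ₁ + Δλ = -114.613°.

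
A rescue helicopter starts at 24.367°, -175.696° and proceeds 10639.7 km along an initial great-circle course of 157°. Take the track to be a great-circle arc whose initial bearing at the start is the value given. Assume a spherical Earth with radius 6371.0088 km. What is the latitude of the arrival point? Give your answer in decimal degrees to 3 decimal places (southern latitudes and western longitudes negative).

latitude -61.075°

Angular distance δ = d/R = 10639.7 / 6371.0088 = 1.670018 rad.
Start latitude φ₁ = 0.425284 rad; initial bearing θ = 2.740167 rad.
sin φ₂ = sin φ₁ cos δ + cos φ₁ sin δ cos θ = (0.412580)(-0.099059) + (0.910921)(0.995082)(-0.920505) = -0.875253
φ₂ = asin(-0.875253) = -1.065959 rad = -61.075°.
For the longitude increment, Δλ = atan2( sin θ sin δ cos φ₁, cos δ − sin φ₁ sin φ₂ ) = atan2(0.354175, 0.262053) = 53.502°.
λ₂ = λ₁ + Δλ = -122.194°.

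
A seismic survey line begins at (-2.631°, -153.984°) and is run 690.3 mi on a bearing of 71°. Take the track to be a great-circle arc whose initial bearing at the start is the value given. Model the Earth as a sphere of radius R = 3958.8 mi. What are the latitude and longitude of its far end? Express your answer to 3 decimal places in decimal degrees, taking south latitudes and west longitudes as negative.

latitude 0.643°, longitude -144.542°

The arc subtends δ = 690.3/3958.8 = 0.174371 rad at the centre.
With φ₁ = -2.631° = -0.045920 rad and θ = 71° = 1.239184 rad:
Applying the spherical law of cosines for sides, sin φ₂ = sin φ₁ cos δ + cos φ₁ sin δ cos θ = 0.011215, so φ₂ = 0.643°.
For the longitude increment, Δλ = atan2( sin θ sin δ cos φ₁, cos δ − sin φ₁ sin φ₂ ) = atan2(0.163864, 0.985351) = 9.442°.
λ₂ = λ₁ + Δλ = -144.542°.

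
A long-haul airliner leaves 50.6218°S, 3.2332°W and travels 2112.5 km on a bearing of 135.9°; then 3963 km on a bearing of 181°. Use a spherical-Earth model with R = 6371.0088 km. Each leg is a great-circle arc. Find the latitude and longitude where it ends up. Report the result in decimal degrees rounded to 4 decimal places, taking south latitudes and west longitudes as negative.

latitude -82.7961°, longitude -150.1924°

Apply the spherical direct solution leg by leg, carrying full precision between legs.
Leg 1: from (-50.6218°, -3.2332°), δ = 2112.5/6371.0088 = 0.331580 rad, θ = 135.9° → φ = -61.5445°, λ = 25.1561°.
Leg 2: from (-61.5445°, 25.1561°), δ = 3963/6371.0088 = 0.622036 rad, θ = 181° → φ = -82.7961°, λ = -150.1924°.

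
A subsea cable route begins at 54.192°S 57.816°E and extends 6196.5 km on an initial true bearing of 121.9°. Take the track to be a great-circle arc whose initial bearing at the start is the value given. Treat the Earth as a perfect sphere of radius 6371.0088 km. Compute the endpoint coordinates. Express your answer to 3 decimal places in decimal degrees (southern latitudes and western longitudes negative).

latitude -45.413°, longitude 149.829°

The arc subtends δ = 6196.5/6371.0088 = 0.972609 rad at the centre.
Start latitude φ₁ = -0.945829 rad; initial bearing θ = 2.127556 rad.
sin φ₂ = sin φ₁ cos δ + cos φ₁ sin δ cos θ = (-0.810982)(0.563146) + (0.585071)(0.826358)(-0.528438) = -0.712189
φ₂ = asin(-0.712189) = -0.792612 rad = -45.413°.
Δλ = atan2( sin θ sin δ cos φ₁ , cos δ − sin φ₁ sin φ₂ ) = atan2(0.410459, -0.014427) = 1.605931 rad = 92.013°.
λ₂ = λ₁ + Δλ = 149.829°.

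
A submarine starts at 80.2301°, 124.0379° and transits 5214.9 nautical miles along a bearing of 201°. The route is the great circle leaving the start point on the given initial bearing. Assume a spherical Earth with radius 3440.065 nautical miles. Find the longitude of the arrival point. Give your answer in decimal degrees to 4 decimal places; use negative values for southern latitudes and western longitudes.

Angular distance δ = d/R = 5214.9 / 3440.065 = 1.515931 rad.
Converting: φ₁ = 1.400279 rad, θ = 3.508112 rad.
sin φ₂ = sin φ₁ cos δ + cos φ₁ sin δ cos θ = (0.985497)(0.054838) + (0.169692)(0.998495)(-0.933580) = -0.104140
φ₂ = asin(-0.104140) = -0.104329 rad = -5.9776°.
Then Δλ = atan2(-0.060721, 0.157468) = -0.368037 rad, from sin θ sin δ cos φ₁ over cos δ − sin φ₁ sin φ₂.
λ₂ = 124.0379° + -21.0870° = 102.9509°.

longitude 102.9509°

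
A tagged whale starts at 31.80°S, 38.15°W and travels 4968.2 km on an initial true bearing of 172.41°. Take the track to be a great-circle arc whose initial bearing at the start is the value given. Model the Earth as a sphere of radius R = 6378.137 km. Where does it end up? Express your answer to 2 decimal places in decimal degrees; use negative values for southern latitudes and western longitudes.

δ = 4968.2/6378.137 = 0.778942 rad (44.6301°).
Start latitude φ₁ = -0.555015 rad; initial bearing θ = 3.009122 rad.
sin φ₂ = sin φ₁ cos δ + cos φ₁ sin δ cos θ = (-0.526956)(0.711657) + (0.849893)(0.702527)(-0.991239) = -0.966853
φ₂ = asin(-0.966853) = -1.312604 rad = -75.21°.
For the longitude increment, Δλ = atan2( sin θ sin δ cos φ₁, cos δ − sin φ₁ sin φ₂ ) = atan2(0.078863, 0.202168) = 21.31°.
Hence λ₂ = -38.15° + 21.31° = -16.84°.

latitude -75.21°, longitude -16.84°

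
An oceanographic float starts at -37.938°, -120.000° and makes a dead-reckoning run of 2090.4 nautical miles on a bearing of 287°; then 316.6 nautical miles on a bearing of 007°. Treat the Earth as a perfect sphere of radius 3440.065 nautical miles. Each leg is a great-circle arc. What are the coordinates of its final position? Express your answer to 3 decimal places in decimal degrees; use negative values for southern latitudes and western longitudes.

Apply the spherical direct solution leg by leg, carrying full precision between legs.
Leg 1: from (-37.938°, -120.000°), δ = 2090.4/3440.065 = 0.607663 rad, θ = 287° → φ = -21.907°, λ = -156.050°.
Leg 2: from (-21.907°, -156.050°), δ = 316.6/3440.065 = 0.092033 rad, θ = 7° → φ = -16.672°, λ = -155.380°.

latitude -16.672°, longitude -155.380°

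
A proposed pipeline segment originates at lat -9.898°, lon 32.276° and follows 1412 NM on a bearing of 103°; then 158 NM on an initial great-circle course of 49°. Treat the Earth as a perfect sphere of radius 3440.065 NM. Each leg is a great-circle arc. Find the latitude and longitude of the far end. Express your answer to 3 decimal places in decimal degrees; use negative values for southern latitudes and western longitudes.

latitude -12.509°, longitude 57.959°

Apply the spherical direct solution leg by leg, carrying full precision between legs.
Leg 1: from (-9.898°, 32.276°), δ = 1412/3440.065 = 0.410457 rad, θ = 103° → φ = -14.243°, λ = 55.925°.
Leg 2: from (-14.243°, 55.925°), δ = 158/3440.065 = 0.045929 rad, θ = 49° → φ = -12.509°, λ = 57.959°.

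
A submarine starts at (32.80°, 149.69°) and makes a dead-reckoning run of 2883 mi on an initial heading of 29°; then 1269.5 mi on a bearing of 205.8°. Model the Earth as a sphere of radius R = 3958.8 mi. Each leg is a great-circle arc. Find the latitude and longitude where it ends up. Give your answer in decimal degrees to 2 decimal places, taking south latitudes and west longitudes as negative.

latitude 46.11°, longitude -175.76°

Apply the spherical direct solution leg by leg, carrying full precision between legs.
Leg 1: from (32.80°, 149.69°), δ = 2883/3958.8 = 0.728251 rad, θ = 29° → φ = 63.33°, λ = -164.35°.
Leg 2: from (63.33°, -164.35°), δ = 1269.5/3958.8 = 0.320678 rad, θ = 205.8° → φ = 46.11°, λ = -175.76°.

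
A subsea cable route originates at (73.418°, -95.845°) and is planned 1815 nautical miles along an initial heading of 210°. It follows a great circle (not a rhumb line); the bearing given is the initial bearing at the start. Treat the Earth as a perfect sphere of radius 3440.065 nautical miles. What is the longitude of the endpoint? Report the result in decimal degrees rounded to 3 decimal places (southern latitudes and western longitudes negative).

longitude -116.594°

Angular distance δ = d/R = 1815 / 3440.065 = 0.527606 rad.
Converting: φ₁ = 1.281386 rad, θ = 3.665191 rad.
Applying the spherical law of cosines for sides, sin φ₂ = sin φ₁ cos δ + cos φ₁ sin δ cos θ = 0.703649, so φ₂ = 44.721°.
For the longitude increment, Δλ = atan2( sin θ sin δ cos φ₁, cos δ − sin φ₁ sin φ₂ ) = atan2(-0.071841, 0.189629) = -20.749°.
Hence λ₂ = -95.845° + -20.749° = -116.594°.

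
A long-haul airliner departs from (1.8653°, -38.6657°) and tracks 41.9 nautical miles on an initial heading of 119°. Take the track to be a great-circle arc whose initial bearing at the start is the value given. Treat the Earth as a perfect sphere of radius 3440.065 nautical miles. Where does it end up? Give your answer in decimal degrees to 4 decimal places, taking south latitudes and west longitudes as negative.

latitude 1.5269°, longitude -38.0551°

Angular distance δ = d/R = 41.9 / 3440.065 = 0.012180 rad.
Converting: φ₁ = 0.032556 rad, θ = 2.076942 rad.
Applying the spherical law of cosines for sides, sin φ₂ = sin φ₁ cos δ + cos φ₁ sin δ cos θ = 0.026646, so φ₂ = 1.5269°.
Then Δλ = atan2(0.010647, 0.999059) = 0.010657 rad, from sin θ sin δ cos φ₁ over cos δ − sin φ₁ sin φ₂.
λ₂ = -38.6657° + 0.6106° = -38.0551°.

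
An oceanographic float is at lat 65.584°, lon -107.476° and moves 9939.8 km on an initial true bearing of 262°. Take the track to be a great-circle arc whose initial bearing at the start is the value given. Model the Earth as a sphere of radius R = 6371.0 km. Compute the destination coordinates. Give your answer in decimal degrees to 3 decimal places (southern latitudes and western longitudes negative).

latitude -2.742°, longitude 170.067°

δ = 9939.8/6371 = 1.560163 rad (89.3908°).
Converting: φ₁ = 1.144657 rad, θ = 4.572763 rad.
sin φ₂ = sin φ₁ cos δ + cos φ₁ sin δ cos θ = (0.910568)(0.010633) + (0.413359)(0.999943)(-0.139173) = -0.047843
φ₂ = asin(-0.047843) = -0.047861 rad = -2.742°.
Δλ = atan2( sin θ sin δ cos φ₁ , cos δ − sin φ₁ sin φ₂ ) = atan2(-0.409313, 0.054197) = -1.439151 rad = -82.457°.
λ₂ = -107.476° + -82.457° = -189.933°, normalized to (−180°, 180°] → 170.067°.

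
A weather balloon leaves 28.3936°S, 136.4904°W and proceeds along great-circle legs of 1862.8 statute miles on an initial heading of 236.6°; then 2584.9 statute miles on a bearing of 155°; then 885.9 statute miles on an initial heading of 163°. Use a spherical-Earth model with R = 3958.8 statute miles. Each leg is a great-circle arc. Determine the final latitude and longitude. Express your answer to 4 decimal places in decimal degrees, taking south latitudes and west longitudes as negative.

Apply the spherical direct solution leg by leg, carrying full precision between legs.
Leg 1: from (-28.3936°, -136.4904°), δ = 1862.8/3958.8 = 0.470547 rad, θ = 236.6° → φ = -40.0455°, λ = -166.1222°.
Leg 2: from (-40.0455°, -166.1222°), δ = 2584.9/3958.8 = 0.652950 rad, θ = 155° → φ = -68.8371°, λ = -120.7904°.
Leg 3: from (-68.8371°, -120.7904°), δ = 885.9/3958.8 = 0.223780 rad, θ = 163° → φ = -80.3742°, λ = -97.9589°.

latitude -80.3742°, longitude -97.9589°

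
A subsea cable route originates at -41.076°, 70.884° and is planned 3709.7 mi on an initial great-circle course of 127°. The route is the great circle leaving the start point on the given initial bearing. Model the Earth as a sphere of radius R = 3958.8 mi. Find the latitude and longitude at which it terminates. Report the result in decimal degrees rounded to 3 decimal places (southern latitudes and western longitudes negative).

δ = 3709.7/3958.8 = 0.937077 rad (53.6906°).
Start latitude φ₁ = -0.716911 rad; initial bearing θ = 2.216568 rad.
sin φ₂ = sin φ₁ cos δ + cos φ₁ sin δ cos θ = (-0.657060)(0.592146) + (0.753839)(0.805831)(-0.601815) = -0.754658
φ₂ = asin(-0.754658) = -0.855132 rad = -48.995°.
Then Δλ = atan2(0.485144, 0.096291) = 1.374863 rad, from sin θ sin δ cos φ₁ over cos δ − sin φ₁ sin φ₂.
λ₂ = 70.884° + 78.774° = 149.658°.

latitude -48.995°, longitude 149.658°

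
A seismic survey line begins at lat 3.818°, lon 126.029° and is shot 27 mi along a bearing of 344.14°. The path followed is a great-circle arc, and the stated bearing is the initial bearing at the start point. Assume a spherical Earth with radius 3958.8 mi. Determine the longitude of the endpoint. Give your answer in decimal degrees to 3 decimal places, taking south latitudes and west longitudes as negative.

longitude 125.922°

Central angle δ = d/R = 0.006820 rad.
With φ₁ = 3.818° = 0.066637 rad and θ = 344.14° = 6.006376 rad:
Applying the spherical law of cosines for sides, sin φ₂ = sin φ₁ cos δ + cos φ₁ sin δ cos θ = 0.073132, so φ₂ = 4.194°.
Δλ = atan2( sin θ sin δ cos φ₁ , cos δ − sin φ₁ sin φ₂ ) = atan2(-0.001860, 0.995107) = -0.001869 rad = -0.107°.
Hence λ₂ = 126.029° + -0.107° = 125.922°.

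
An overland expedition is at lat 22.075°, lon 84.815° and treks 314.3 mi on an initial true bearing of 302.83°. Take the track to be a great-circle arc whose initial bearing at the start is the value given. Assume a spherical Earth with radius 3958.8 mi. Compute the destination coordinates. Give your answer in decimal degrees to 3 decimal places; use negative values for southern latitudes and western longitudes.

latitude 24.487°, longitude 80.616°

The arc subtends δ = 314.3/3958.8 = 0.079393 rad at the centre.
With φ₁ = 22.075° = 0.385281 rad and θ = 302.83° = 5.285381 rad:
Destination latitude: φ₂ = arcsin( sin φ₁ cos δ + cos φ₁ sin δ cos θ ) = arcsin(0.414482) = 24.487°.
For the longitude increment, Δλ = atan2( sin θ sin δ cos φ₁, cos δ − sin φ₁ sin φ₂ ) = atan2(-0.061757, 0.841080) = -4.199°.
λ₂ = 84.815° + -4.199° = 80.616°.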